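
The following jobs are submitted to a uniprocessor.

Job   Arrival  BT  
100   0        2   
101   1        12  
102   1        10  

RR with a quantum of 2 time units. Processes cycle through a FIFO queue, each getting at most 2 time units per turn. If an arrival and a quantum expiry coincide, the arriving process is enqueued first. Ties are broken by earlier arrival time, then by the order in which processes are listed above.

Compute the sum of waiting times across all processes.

22

Timeline: | 100 0-2 | 101 2-4 | 102 4-6 | 101 6-8 | 102 8-10 | 101 10-12 | 102 12-14 | 101 14-16 | 102 16-18 | 101 18-20 | 102 20-22 | 101 22-24 |
Completion: 100=2  101=24  102=22
Turnaround (C−A): 100=2  101=23  102=21
Waiting = turnaround − burst: 100=0, 101=11, 102=11
Total waiting = 0 + 11 + 11 = 22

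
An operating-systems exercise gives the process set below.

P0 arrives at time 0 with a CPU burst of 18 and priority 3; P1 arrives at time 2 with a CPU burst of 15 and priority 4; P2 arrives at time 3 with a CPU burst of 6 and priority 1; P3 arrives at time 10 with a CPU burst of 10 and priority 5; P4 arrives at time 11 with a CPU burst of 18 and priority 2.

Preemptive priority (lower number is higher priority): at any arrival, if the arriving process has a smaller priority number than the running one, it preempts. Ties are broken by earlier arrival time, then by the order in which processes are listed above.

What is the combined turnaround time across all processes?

178

Timeline: | P0 0-3 | P2 3-9 | P0 9-11 | P4 11-29 | P0 29-42 | P1 42-57 | P3 57-67 |
Completion: P0=42  P1=57  P2=9  P3=67  P4=29
Turnaround = completion − arrival: P0=42, P1=55, P2=6, P3=57, P4=18
Total turnaround = 42 + 55 + 6 + 57 + 18 = 178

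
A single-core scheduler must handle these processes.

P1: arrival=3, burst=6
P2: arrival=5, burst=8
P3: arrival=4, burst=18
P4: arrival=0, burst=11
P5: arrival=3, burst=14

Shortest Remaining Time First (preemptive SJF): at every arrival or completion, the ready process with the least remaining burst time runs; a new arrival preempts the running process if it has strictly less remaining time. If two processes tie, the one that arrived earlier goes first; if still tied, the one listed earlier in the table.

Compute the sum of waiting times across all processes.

75

Gantt: | P4 0-3 | P1 3-9 | P4 9-17 | P2 17-25 | P5 25-39 | P3 39-57 |
Completion: P1=9  P2=25  P3=57  P4=17  P5=39
Turnaround (C−A): P1=6  P2=20  P3=53  P4=17  P5=36
Waiting = turnaround − burst: P1=0, P2=12, P3=35, P4=6, P5=22
Total waiting = 0 + 12 + 35 + 6 + 22 = 75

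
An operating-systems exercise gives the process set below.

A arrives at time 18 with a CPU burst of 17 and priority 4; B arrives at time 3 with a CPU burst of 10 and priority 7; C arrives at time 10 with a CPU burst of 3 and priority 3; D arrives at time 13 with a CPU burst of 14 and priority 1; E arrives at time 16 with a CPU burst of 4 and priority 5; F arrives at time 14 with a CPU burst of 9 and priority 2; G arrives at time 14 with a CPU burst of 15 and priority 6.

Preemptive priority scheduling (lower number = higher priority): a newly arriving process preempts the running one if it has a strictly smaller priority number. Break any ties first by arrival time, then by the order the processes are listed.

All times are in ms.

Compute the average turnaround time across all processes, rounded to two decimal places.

35.00

Schedule: | idle 0-3 | B 3-10 | C 10-13 | D 13-27 | F 27-36 | A 36-53 | E 53-57 | G 57-72 | B 72-75 |
Completion: A=53  B=75  C=13  D=27  E=57  F=36  G=72
Turnaround times: A=35, B=72, C=3, D=14, E=41, F=22, G=58
Average turnaround = (35+72+3+14+41+22+58) / 7 = 245/7 = 35.00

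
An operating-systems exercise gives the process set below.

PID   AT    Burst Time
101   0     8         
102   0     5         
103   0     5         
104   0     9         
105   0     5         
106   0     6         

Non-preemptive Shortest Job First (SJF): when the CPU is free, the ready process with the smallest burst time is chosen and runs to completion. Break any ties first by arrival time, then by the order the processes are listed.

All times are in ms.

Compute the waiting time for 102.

0

Gantt: | 102 0-5 | 103 5-10 | 105 10-15 | 106 15-21 | 101 21-29 | 104 29-38 |
Completion: 101=29  102=5  103=10  104=38  105=15  106=21
Waiting(102) = turnaround − burst = 5 − 5 = 0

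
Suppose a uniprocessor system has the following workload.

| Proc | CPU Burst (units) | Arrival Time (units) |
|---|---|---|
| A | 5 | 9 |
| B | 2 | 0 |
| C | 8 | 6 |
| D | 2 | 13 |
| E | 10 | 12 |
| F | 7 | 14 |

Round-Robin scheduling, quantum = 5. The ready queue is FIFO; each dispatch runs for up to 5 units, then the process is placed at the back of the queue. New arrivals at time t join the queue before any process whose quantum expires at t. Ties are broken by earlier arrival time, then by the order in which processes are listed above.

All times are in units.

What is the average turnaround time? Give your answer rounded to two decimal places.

Gantt: | B 0-2 | idle 2-6 | C 6-11 | A 11-16 | C 16-19 | E 19-24 | D 24-26 | F 26-31 | E 31-36 | F 36-38 |
Completion: A=16  B=2  C=19  D=26  E=36  F=38
Turnaround times: A=7, B=2, C=13, D=13, E=24, F=24
Average turnaround = (7+2+13+13+24+24) / 6 = 83/6 = 13.83

13.83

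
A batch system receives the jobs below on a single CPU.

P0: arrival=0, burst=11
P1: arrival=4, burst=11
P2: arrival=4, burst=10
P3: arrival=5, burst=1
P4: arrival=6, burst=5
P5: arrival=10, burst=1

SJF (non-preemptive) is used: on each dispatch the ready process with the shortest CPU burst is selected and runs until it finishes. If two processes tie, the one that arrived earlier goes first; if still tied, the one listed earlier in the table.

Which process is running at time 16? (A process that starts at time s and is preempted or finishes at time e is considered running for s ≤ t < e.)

Gantt: | P0 0-11 | P3 11-12 | P5 12-13 | P4 13-18 | P2 18-28 | P1 28-39 |
Completion: P0=11  P1=39  P2=28  P3=12  P4=18  P5=13
Turnaround (C−A): P0=11  P1=35  P2=24  P3=7  P4=12  P5=3

P4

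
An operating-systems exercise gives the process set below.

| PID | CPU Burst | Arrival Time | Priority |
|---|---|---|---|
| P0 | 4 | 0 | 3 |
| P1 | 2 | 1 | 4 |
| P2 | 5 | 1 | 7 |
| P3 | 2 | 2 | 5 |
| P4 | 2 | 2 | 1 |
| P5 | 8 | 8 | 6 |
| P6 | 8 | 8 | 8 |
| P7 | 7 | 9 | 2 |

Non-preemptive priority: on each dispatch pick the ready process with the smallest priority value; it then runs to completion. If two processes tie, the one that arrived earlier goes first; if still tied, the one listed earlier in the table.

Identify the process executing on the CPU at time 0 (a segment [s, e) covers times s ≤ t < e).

P0

Schedule: | P0 0-4 | P4 4-6 | P1 6-8 | P3 8-10 | P7 10-17 | P5 17-25 | P2 25-30 | P6 30-38 |
Completion: P0=4  P1=8  P2=30  P3=10  P4=6  P5=25  P6=38  P7=17
Turnaround (C−A): P0=4  P1=7  P2=29  P3=8  P4=4  P5=17  P6=30  P7=8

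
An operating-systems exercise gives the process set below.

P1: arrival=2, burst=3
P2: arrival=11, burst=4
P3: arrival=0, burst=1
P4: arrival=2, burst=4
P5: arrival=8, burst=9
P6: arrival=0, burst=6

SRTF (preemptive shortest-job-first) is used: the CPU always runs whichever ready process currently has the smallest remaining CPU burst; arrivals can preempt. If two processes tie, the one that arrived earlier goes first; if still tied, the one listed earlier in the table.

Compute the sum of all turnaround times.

51

Timeline: | P3 0-1 | P6 1-2 | P1 2-5 | P4 5-9 | P6 9-14 | P2 14-18 | P5 18-27 |
Completion: P1=5  P2=18  P3=1  P4=9  P5=27  P6=14
Turnaround = completion − arrival: P1=3, P2=7, P3=1, P4=7, P5=19, P6=14
Total turnaround = 3 + 7 + 1 + 7 + 19 + 14 = 51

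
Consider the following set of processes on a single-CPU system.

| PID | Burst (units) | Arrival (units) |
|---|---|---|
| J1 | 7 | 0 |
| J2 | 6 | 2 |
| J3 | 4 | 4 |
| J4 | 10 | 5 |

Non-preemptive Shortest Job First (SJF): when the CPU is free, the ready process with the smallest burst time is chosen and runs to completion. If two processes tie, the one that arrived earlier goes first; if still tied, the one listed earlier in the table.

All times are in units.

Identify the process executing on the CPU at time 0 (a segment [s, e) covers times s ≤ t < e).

Schedule: | J1 0-7 | J3 7-11 | J2 11-17 | J4 17-27 |
Completion: J1=7  J2=17  J3=11  J4=27

J1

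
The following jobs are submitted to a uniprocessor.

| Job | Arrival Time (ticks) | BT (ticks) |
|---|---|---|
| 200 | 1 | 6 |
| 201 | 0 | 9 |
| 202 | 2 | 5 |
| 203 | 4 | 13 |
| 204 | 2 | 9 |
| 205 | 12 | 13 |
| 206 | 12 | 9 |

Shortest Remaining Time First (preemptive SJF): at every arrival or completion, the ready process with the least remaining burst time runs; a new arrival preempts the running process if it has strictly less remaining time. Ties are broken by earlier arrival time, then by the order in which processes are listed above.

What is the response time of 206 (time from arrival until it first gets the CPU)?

17

Schedule: | 201 0-1 | 200 1-7 | 202 7-12 | 201 12-20 | 204 20-29 | 206 29-38 | 203 38-51 | 205 51-64 |
Completion: 200=7  201=20  202=12  203=51  204=29  205=64  206=38
Response(206) = first start − arrival = 29 − 12 = 17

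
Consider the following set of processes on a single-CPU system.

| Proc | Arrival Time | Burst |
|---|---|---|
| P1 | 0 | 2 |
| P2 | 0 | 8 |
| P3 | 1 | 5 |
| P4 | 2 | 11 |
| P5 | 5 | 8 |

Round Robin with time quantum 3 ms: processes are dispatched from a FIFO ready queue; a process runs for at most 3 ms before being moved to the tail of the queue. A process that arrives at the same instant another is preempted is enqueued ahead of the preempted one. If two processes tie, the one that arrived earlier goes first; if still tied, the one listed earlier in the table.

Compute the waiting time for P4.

21

Gantt: | P1 0-2 | P2 2-5 | P3 5-8 | P4 8-11 | P5 11-14 | P2 14-17 | P3 17-19 | P4 19-22 | P5 22-25 | P2 25-27 | P4 27-30 | P5 30-32 | P4 32-34 |
Completion: P1=2  P2=27  P3=19  P4=34  P5=32
Turnaround (C−A): P1=2  P2=27  P3=18  P4=32  P5=27
Waiting(P4) = turnaround − burst = 32 − 11 = 21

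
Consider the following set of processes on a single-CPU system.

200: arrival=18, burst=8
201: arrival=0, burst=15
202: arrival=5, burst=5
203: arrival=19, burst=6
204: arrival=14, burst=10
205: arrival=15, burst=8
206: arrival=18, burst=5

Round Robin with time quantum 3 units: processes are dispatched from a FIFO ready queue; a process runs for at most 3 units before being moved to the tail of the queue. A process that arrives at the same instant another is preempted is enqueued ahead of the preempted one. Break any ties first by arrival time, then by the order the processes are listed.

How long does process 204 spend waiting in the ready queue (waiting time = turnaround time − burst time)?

Gantt: | 201 0-6 | 202 6-9 | 201 9-12 | 202 12-14 | 201 14-17 | 204 17-20 | 205 20-23 | 201 23-26 | 200 26-29 | 206 29-32 | 203 32-35 | 204 35-38 | 205 38-41 | 200 41-44 | 206 44-46 | 203 46-49 | 204 49-52 | 205 52-54 | 200 54-56 | 204 56-57 |
Completion: 200=56  201=26  202=14  203=49  204=57  205=54  206=46
Turnaround (C−A): 200=38  201=26  202=9  203=30  204=43  205=39  206=28
Waiting(204) = turnaround − burst = 43 − 10 = 33

33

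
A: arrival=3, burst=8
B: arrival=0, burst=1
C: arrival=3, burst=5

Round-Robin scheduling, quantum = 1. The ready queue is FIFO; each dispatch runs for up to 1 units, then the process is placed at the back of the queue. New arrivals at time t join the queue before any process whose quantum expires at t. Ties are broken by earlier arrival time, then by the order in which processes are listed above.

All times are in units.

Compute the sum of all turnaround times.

24

Gantt: | B 0-1 | idle 1-3 | A 3-4 | C 4-5 | A 5-6 | C 6-7 | A 7-8 | C 8-9 | A 9-10 | C 10-11 | A 11-12 | C 12-13 | A 13-16 |
Completion: A=16  B=1  C=13
Turnaround = completion − arrival: A=13, B=1, C=10
Total turnaround = 13 + 1 + 10 = 24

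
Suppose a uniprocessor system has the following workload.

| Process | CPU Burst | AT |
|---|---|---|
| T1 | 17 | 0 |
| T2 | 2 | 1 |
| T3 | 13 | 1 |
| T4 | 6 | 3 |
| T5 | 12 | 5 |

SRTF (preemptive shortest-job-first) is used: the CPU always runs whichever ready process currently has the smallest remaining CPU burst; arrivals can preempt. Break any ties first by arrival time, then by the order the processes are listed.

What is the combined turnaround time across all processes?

107

Timeline: | T1 0-1 | T2 1-3 | T4 3-9 | T5 9-21 | T3 21-34 | T1 34-50 |
Completion: T1=50  T2=3  T3=34  T4=9  T5=21
Turnaround (C−A): T1=50  T2=2  T3=33  T4=6  T5=16
Turnaround = completion − arrival: T1=50, T2=2, T3=33, T4=6, T5=16
Total turnaround = 50 + 2 + 33 + 6 + 16 = 107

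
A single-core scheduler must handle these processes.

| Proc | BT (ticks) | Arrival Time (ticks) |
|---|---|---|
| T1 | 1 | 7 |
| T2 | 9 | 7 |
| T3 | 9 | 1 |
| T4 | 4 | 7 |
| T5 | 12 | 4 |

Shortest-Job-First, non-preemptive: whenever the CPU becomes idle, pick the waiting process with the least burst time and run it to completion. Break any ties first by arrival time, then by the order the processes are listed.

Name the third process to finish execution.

T4

Timeline: | idle 0-1 | T3 1-10 | T1 10-11 | T4 11-15 | T2 15-24 | T5 24-36 |
Completion: T1=11  T2=24  T3=10  T4=15  T5=36
Finish order: T3 → T1 → T4 → T2 → T5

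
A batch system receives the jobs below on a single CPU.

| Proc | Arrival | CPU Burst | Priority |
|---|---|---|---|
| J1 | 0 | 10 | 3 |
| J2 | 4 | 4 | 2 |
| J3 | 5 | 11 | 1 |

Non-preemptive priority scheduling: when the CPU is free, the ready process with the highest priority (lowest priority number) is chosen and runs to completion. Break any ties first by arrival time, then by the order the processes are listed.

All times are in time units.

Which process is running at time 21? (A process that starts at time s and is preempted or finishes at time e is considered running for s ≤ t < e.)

Schedule: | J1 0-10 | J3 10-21 | J2 21-25 |
Completion: J1=10  J2=25  J3=21

J2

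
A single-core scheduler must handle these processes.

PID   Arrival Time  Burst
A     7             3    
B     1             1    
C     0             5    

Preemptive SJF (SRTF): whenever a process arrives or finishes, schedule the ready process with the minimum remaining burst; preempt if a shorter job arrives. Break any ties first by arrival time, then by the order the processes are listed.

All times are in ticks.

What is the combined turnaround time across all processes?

Gantt: | C 0-1 | B 1-2 | C 2-6 | idle 6-7 | A 7-10 |
Completion: A=10  B=2  C=6
Turnaround (C−A): A=3  B=1  C=6
Turnaround = completion − arrival: A=3, B=1, C=6
Total turnaround = 3 + 1 + 6 = 10

10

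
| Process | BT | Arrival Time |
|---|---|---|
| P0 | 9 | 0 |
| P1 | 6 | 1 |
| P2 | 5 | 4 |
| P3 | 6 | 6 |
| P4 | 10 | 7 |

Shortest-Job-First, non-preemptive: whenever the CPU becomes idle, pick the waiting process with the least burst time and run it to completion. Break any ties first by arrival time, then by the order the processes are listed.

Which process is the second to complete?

P2

Schedule: | P0 0-9 | P2 9-14 | P1 14-20 | P3 20-26 | P4 26-36 |
Completion: P0=9  P1=20  P2=14  P3=26  P4=36
Finish order: P0 → P2 → P1 → P3 → P4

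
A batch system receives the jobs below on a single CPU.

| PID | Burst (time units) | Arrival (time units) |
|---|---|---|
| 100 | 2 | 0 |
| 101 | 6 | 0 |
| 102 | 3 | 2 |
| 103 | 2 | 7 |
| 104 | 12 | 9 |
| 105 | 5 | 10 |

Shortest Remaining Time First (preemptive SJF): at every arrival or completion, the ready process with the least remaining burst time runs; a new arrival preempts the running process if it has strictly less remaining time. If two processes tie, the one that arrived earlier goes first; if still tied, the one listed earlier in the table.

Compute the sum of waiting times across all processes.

Gantt: | 100 0-2 | 102 2-5 | 101 5-7 | 103 7-9 | 101 9-13 | 105 13-18 | 104 18-30 |
Completion: 100=2  101=13  102=5  103=9  104=30  105=18
Waiting = turnaround − burst: 100=0, 101=7, 102=0, 103=0, 104=9, 105=3
Total waiting = 0 + 7 + 0 + 0 + 9 + 3 = 19

19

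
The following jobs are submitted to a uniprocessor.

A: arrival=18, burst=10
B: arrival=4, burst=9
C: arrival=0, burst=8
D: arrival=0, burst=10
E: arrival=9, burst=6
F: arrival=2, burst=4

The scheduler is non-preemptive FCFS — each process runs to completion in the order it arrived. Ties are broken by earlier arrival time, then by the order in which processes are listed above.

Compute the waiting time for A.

Gantt: | C 0-8 | D 8-18 | F 18-22 | B 22-31 | E 31-37 | A 37-47 |
Completion: A=47  B=31  C=8  D=18  E=37  F=22
Turnaround (C−A): A=29  B=27  C=8  D=18  E=28  F=20
Waiting(A) = turnaround − burst = 29 − 10 = 19

19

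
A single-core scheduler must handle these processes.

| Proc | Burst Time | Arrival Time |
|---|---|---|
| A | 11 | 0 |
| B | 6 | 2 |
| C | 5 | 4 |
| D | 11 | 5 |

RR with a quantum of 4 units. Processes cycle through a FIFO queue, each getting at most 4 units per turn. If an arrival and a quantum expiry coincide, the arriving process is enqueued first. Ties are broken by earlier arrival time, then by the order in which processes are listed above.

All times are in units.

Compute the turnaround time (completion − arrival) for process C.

19

Schedule: | A 0-4 | B 4-8 | C 8-12 | A 12-16 | D 16-20 | B 20-22 | C 22-23 | A 23-26 | D 26-33 |
Completion: A=26  B=22  C=23  D=33
Turnaround (C−A): A=26  B=20  C=19  D=28
Turnaround(C) = completion − arrival = 23 − 4 = 19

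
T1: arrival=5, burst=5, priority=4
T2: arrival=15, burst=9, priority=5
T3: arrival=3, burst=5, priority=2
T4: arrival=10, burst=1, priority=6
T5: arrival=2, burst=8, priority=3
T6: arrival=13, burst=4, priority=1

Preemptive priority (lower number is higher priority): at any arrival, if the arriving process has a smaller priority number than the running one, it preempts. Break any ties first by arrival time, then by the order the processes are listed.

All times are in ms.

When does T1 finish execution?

Schedule: | idle 0-2 | T5 2-3 | T3 3-8 | T5 8-13 | T6 13-17 | T5 17-19 | T1 19-24 | T2 24-33 | T4 33-34 |
Completion: T1=24  T2=33  T3=8  T4=34  T5=19  T6=17
Turnaround (C−A): T1=19  T2=18  T3=5  T4=24  T5=17  T6=4

24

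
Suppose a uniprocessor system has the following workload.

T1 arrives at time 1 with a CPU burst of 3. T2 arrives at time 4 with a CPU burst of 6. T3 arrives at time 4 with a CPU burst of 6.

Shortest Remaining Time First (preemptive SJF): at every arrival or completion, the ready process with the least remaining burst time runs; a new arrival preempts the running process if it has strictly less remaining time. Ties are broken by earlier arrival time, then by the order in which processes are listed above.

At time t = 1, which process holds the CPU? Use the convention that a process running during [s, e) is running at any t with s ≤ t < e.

Gantt: | idle 0-1 | T1 1-4 | T2 4-10 | T3 10-16 |
Completion: T1=4  T2=10  T3=16
Turnaround (C−A): T1=3  T2=6  T3=12

T1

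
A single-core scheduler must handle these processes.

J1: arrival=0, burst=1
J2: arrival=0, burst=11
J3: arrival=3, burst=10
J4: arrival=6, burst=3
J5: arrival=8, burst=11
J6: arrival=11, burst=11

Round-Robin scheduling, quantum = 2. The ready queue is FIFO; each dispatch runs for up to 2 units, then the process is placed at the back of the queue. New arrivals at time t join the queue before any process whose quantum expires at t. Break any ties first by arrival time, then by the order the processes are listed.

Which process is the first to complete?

J1

Timeline: | J1 0-1 | J2 1-3 | J3 3-5 | J2 5-7 | J3 7-9 | J4 9-11 | J2 11-13 | J5 13-15 | J3 15-17 | J6 17-19 | J4 19-20 | J2 20-22 | J5 22-24 | J3 24-26 | J6 26-28 | J2 28-30 | J5 30-32 | J3 32-34 | J6 34-36 | J2 36-37 | J5 37-39 | J6 39-41 | J5 41-43 | J6 43-45 | J5 45-46 | J6 46-47 |
Completion: J1=1  J2=37  J3=34  J4=20  J5=46  J6=47
Turnaround (C−A): J1=1  J2=37  J3=31  J4=14  J5=38  J6=36
Finish order: J1 → J4 → J3 → J2 → J5 → J6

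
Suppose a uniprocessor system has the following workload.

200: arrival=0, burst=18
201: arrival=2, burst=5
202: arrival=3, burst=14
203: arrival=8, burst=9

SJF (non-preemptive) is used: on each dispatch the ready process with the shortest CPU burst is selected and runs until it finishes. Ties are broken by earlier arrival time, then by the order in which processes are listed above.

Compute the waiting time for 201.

Timeline: | 200 0-18 | 201 18-23 | 203 23-32 | 202 32-46 |
Completion: 200=18  201=23  202=46  203=32
Turnaround (C−A): 200=18  201=21  202=43  203=24
Waiting(201) = turnaround − burst = 21 − 5 = 16

16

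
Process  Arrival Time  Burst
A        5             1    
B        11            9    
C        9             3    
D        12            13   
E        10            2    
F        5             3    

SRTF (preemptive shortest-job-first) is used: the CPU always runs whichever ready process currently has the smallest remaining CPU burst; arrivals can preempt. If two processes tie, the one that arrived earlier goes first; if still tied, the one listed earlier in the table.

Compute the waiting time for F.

Gantt: | idle 0-5 | A 5-6 | F 6-9 | C 9-12 | E 12-14 | B 14-23 | D 23-36 |
Completion: A=6  B=23  C=12  D=36  E=14  F=9
Waiting(F) = turnaround − burst = 4 − 3 = 1

1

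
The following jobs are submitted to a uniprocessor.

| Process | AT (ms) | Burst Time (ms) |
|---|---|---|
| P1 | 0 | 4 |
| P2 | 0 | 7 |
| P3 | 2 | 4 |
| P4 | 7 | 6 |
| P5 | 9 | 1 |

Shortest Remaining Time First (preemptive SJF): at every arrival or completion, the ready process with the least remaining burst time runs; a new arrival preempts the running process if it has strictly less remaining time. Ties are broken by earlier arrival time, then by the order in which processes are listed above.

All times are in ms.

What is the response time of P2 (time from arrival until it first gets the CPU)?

Timeline: | P1 0-4 | P3 4-8 | P4 8-9 | P5 9-10 | P4 10-15 | P2 15-22 |
Completion: P1=4  P2=22  P3=8  P4=15  P5=10
Response(P2) = first start − arrival = 15 − 0 = 15

15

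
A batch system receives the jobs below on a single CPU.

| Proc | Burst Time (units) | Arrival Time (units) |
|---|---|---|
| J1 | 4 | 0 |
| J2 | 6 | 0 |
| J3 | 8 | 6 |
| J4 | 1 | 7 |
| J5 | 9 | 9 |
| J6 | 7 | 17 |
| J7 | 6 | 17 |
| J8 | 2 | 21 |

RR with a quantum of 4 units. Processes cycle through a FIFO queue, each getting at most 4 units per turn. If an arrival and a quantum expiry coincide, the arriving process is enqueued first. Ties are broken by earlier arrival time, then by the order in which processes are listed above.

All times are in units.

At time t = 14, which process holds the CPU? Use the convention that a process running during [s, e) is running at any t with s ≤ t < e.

J2

Schedule: | J1 0-4 | J2 4-8 | J3 8-12 | J4 12-13 | J2 13-15 | J5 15-19 | J3 19-23 | J6 23-27 | J7 27-31 | J5 31-35 | J8 35-37 | J6 37-40 | J7 40-42 | J5 42-43 |
Completion: J1=4  J2=15  J3=23  J4=13  J5=43  J6=40  J7=42  J8=37
Turnaround (C−A): J1=4  J2=15  J3=17  J4=6  J5=34  J6=23  J7=25  J8=16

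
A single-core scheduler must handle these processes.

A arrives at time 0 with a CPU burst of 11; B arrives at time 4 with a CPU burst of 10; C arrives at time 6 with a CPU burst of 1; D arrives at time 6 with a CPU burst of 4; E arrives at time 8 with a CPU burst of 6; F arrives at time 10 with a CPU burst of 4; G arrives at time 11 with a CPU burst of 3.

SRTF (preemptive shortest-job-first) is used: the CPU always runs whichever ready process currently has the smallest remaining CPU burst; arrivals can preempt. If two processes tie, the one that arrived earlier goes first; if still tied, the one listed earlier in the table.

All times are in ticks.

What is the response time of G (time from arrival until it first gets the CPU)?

Timeline: | A 0-6 | C 6-7 | D 7-11 | G 11-14 | F 14-18 | A 18-23 | E 23-29 | B 29-39 |
Completion: A=23  B=39  C=7  D=11  E=29  F=18  G=14
Turnaround (C−A): A=23  B=35  C=1  D=5  E=21  F=8  G=3
Response(G) = first start − arrival = 11 − 11 = 0

0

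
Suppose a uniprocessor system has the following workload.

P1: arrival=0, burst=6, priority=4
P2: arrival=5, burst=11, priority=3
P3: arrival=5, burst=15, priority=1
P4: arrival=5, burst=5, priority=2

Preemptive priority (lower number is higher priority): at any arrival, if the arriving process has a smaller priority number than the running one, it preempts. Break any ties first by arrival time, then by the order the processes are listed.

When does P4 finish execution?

25

Schedule: | P1 0-5 | P3 5-20 | P4 20-25 | P2 25-36 | P1 36-37 |
Completion: P1=37  P2=36  P3=20  P4=25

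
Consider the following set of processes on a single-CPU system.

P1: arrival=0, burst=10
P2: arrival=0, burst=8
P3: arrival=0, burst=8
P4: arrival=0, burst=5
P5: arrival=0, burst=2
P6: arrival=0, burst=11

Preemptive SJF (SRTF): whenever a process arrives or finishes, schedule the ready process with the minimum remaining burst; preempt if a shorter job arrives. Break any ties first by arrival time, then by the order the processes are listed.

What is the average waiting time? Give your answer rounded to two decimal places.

Schedule: | P5 0-2 | P4 2-7 | P2 7-15 | P3 15-23 | P1 23-33 | P6 33-44 |
Completion: P1=33  P2=15  P3=23  P4=7  P5=2  P6=44
Turnaround (C−A): P1=33  P2=15  P3=23  P4=7  P5=2  P6=44
Waiting times: P1=23, P2=7, P3=15, P4=2, P5=0, P6=33
Average waiting = (23+7+15+2+0+33) / 6 = 80/6 = 13.33

13.33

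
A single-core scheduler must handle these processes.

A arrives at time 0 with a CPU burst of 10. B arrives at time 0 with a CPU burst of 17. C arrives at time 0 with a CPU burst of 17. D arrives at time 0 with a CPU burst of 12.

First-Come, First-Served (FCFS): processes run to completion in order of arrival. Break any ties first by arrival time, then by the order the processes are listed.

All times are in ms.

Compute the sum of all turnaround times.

137

Timeline: | A 0-10 | B 10-27 | C 27-44 | D 44-56 |
Completion: A=10  B=27  C=44  D=56
Turnaround (C−A): A=10  B=27  C=44  D=56
Turnaround = completion − arrival: A=10, B=27, C=44, D=56
Total turnaround = 10 + 27 + 44 + 56 = 137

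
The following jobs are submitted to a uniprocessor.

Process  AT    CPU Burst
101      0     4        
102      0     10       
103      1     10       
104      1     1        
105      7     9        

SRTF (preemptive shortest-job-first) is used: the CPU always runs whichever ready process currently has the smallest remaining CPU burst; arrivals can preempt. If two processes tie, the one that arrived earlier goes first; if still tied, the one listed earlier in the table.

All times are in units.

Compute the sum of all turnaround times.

Schedule: | 101 0-1 | 104 1-2 | 101 2-5 | 102 5-15 | 105 15-24 | 103 24-34 |
Completion: 101=5  102=15  103=34  104=2  105=24
Turnaround (C−A): 101=5  102=15  103=33  104=1  105=17
Turnaround = completion − arrival: 101=5, 102=15, 103=33, 104=1, 105=17
Total turnaround = 5 + 15 + 33 + 1 + 17 = 71

71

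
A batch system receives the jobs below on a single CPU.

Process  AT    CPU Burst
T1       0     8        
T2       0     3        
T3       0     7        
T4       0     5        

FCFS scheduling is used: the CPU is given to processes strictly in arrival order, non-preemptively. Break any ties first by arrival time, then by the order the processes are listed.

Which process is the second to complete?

T2

Schedule: | T1 0-8 | T2 8-11 | T3 11-18 | T4 18-23 |
Completion: T1=8  T2=11  T3=18  T4=23
Turnaround (C−A): T1=8  T2=11  T3=18  T4=23
Finish order: T1 → T2 → T3 → T4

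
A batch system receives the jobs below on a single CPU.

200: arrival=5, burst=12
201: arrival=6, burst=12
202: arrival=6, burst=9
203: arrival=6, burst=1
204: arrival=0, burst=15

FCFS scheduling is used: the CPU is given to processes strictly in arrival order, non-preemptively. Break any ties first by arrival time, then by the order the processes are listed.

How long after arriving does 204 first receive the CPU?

0

Schedule: | 204 0-15 | 200 15-27 | 201 27-39 | 202 39-48 | 203 48-49 |
Completion: 200=27  201=39  202=48  203=49  204=15
Turnaround (C−A): 200=22  201=33  202=42  203=43  204=15
Response(204) = first start − arrival = 0 − 0 = 0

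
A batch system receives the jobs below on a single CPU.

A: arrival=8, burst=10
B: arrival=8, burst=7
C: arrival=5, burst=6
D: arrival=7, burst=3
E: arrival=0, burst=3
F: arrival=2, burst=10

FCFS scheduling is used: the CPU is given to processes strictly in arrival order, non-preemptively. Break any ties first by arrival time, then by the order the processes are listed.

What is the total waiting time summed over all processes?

59

Timeline: | E 0-3 | F 3-13 | C 13-19 | D 19-22 | A 22-32 | B 32-39 |
Completion: A=32  B=39  C=19  D=22  E=3  F=13
Waiting = turnaround − burst: A=14, B=24, C=8, D=12, E=0, F=1
Total waiting = 14 + 24 + 8 + 12 + 0 + 1 = 59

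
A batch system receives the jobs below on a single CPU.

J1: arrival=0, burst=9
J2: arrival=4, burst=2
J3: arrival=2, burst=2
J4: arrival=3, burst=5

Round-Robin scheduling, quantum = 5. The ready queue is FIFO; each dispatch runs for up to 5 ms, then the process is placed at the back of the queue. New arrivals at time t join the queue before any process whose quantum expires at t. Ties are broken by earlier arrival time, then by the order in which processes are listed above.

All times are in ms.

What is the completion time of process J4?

Timeline: | J1 0-5 | J3 5-7 | J4 7-12 | J2 12-14 | J1 14-18 |
Completion: J1=18  J2=14  J3=7  J4=12
Turnaround (C−A): J1=18  J2=10  J3=5  J4=9

12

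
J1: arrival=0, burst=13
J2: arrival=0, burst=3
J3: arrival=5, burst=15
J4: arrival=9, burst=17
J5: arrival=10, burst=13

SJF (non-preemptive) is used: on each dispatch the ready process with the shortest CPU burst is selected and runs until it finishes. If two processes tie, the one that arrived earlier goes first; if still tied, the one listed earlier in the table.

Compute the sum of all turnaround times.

129

Gantt: | J2 0-3 | J1 3-16 | J5 16-29 | J3 29-44 | J4 44-61 |
Completion: J1=16  J2=3  J3=44  J4=61  J5=29
Turnaround (C−A): J1=16  J2=3  J3=39  J4=52  J5=19
Turnaround = completion − arrival: J1=16, J2=3, J3=39, J4=52, J5=19
Total turnaround = 16 + 3 + 39 + 52 + 19 = 129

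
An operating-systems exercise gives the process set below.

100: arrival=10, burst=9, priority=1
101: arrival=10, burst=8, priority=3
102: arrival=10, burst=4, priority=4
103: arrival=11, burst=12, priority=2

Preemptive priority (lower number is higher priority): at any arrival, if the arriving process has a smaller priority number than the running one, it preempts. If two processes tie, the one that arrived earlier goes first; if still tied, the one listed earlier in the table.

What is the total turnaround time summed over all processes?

91

Timeline: | idle 0-10 | 100 10-19 | 103 19-31 | 101 31-39 | 102 39-43 |
Completion: 100=19  101=39  102=43  103=31
Turnaround (C−A): 100=9  101=29  102=33  103=20
Turnaround = completion − arrival: 100=9, 101=29, 102=33, 103=20
Total turnaround = 9 + 29 + 33 + 20 = 91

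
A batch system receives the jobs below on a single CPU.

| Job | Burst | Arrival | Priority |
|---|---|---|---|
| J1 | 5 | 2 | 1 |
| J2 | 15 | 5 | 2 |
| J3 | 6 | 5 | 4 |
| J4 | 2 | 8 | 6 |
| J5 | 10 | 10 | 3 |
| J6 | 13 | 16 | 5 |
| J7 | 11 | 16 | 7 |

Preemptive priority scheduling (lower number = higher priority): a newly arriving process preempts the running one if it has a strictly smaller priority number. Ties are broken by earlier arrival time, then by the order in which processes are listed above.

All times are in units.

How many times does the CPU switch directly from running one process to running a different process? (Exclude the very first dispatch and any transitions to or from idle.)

6

Schedule: | idle 0-2 | J1 2-7 | J2 7-22 | J5 22-32 | J3 32-38 | J6 38-51 | J4 51-53 | J7 53-64 |
Completion: J1=7  J2=22  J3=38  J4=53  J5=32  J6=51  J7=64
Turnaround (C−A): J1=5  J2=17  J3=33  J4=45  J5=22  J6=35  J7=48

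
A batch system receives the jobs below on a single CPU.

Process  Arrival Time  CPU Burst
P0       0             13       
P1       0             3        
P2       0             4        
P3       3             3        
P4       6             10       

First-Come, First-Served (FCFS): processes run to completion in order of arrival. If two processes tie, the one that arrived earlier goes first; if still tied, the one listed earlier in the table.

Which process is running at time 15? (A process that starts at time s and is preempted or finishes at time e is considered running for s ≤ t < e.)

P1

Timeline: | P0 0-13 | P1 13-16 | P2 16-20 | P3 20-23 | P4 23-33 |
Completion: P0=13  P1=16  P2=20  P3=23  P4=33
Turnaround (C−A): P0=13  P1=16  P2=20  P3=20  P4=27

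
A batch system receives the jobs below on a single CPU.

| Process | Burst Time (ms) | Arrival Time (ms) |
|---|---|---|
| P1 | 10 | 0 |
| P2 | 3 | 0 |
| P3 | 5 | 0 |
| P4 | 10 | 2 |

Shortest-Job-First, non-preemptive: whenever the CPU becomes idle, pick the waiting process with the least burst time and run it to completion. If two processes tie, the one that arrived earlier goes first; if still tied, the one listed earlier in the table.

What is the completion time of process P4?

Schedule: | P2 0-3 | P3 3-8 | P1 8-18 | P4 18-28 |
Completion: P1=18  P2=3  P3=8  P4=28

28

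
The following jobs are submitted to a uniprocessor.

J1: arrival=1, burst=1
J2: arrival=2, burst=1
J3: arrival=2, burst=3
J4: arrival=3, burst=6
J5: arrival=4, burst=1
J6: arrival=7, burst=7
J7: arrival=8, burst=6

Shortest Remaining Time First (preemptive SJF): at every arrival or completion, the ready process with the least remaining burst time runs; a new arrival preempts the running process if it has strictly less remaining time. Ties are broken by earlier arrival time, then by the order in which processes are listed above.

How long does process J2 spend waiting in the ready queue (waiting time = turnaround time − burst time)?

0

Timeline: | idle 0-1 | J1 1-2 | J2 2-3 | J3 3-4 | J5 4-5 | J3 5-7 | J4 7-13 | J7 13-19 | J6 19-26 |
Completion: J1=2  J2=3  J3=7  J4=13  J5=5  J6=26  J7=19
Turnaround (C−A): J1=1  J2=1  J3=5  J4=10  J5=1  J6=19  J7=11
Waiting(J2) = turnaround − burst = 1 − 1 = 0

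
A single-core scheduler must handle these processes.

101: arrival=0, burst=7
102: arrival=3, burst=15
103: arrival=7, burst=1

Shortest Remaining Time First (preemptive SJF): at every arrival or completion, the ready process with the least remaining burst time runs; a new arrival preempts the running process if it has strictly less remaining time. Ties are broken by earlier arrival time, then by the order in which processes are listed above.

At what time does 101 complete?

Timeline: | 101 0-7 | 103 7-8 | 102 8-23 |
Completion: 101=7  102=23  103=8

7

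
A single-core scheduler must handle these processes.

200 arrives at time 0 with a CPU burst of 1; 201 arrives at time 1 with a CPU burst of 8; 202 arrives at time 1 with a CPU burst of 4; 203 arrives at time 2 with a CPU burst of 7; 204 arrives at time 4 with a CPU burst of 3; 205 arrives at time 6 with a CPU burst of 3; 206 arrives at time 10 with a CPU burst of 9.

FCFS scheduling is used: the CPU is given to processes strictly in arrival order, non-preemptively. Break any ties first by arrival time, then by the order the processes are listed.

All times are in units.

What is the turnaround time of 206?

25

Timeline: | 200 0-1 | 201 1-9 | 202 9-13 | 203 13-20 | 204 20-23 | 205 23-26 | 206 26-35 |
Completion: 200=1  201=9  202=13  203=20  204=23  205=26  206=35
Turnaround(206) = completion − arrival = 35 − 10 = 25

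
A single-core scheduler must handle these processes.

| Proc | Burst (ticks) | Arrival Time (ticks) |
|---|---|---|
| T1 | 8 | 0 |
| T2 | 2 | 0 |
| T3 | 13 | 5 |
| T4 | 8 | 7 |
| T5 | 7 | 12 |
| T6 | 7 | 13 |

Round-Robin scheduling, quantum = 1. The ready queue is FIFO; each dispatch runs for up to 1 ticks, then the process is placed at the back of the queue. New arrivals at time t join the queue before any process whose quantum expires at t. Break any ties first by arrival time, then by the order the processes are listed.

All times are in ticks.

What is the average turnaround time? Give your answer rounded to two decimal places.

Gantt: | T1 0-1 | T2 1-2 | T1 2-3 | T2 3-4 | T1 4-5 | T3 5-6 | T1 6-7 | T3 7-8 | T4 8-9 | T1 9-10 | T3 10-11 | T4 11-12 | T1 12-13 | T3 13-14 | T5 14-15 | T4 15-16 | T6 16-17 | T1 17-18 | T3 18-19 | T5 19-20 | T4 20-21 | T6 21-22 | T1 22-23 | T3 23-24 | T5 24-25 | T4 25-26 | T6 26-27 | T3 27-28 | T5 28-29 | T4 29-30 | T6 30-31 | T3 31-32 | T5 32-33 | T4 33-34 | T6 34-35 | T3 35-36 | T5 36-37 | T4 37-38 | T6 38-39 | T3 39-40 | T5 40-41 | T6 41-42 | T3 42-45 |
Completion: T1=23  T2=4  T3=45  T4=38  T5=41  T6=42
Turnaround (C−A): T1=23  T2=4  T3=40  T4=31  T5=29  T6=29
Turnaround times: T1=23, T2=4, T3=40, T4=31, T5=29, T6=29
Average turnaround = (23+4+40+31+29+29) / 6 = 156/6 = 26.00

26.00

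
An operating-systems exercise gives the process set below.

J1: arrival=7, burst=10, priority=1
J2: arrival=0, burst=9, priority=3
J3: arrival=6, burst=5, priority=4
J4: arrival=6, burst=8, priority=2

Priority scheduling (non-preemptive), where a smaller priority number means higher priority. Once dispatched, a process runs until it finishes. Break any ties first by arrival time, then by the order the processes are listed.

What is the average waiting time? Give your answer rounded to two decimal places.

Gantt: | J2 0-9 | J1 9-19 | J4 19-27 | J3 27-32 |
Completion: J1=19  J2=9  J3=32  J4=27
Turnaround (C−A): J1=12  J2=9  J3=26  J4=21
Waiting times: J1=2, J2=0, J3=21, J4=13
Average waiting = (2+0+21+13) / 4 = 36/4 = 9.00

9.00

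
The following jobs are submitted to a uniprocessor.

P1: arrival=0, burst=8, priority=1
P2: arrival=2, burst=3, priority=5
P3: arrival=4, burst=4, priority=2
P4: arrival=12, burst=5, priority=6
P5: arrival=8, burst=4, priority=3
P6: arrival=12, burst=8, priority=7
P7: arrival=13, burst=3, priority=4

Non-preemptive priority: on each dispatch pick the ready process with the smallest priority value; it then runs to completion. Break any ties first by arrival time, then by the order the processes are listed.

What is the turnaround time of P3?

8

Gantt: | P1 0-8 | P3 8-12 | P5 12-16 | P7 16-19 | P2 19-22 | P4 22-27 | P6 27-35 |
Completion: P1=8  P2=22  P3=12  P4=27  P5=16  P6=35  P7=19
Turnaround(P3) = completion − arrival = 12 − 4 = 8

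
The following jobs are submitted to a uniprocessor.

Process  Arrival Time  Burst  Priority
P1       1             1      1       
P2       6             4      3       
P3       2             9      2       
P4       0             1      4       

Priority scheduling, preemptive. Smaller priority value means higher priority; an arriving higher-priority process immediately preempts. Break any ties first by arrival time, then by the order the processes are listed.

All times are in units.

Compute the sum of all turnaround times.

20

Timeline: | P4 0-1 | P1 1-2 | P3 2-11 | P2 11-15 |
Completion: P1=2  P2=15  P3=11  P4=1
Turnaround (C−A): P1=1  P2=9  P3=9  P4=1
Turnaround = completion − arrival: P1=1, P2=9, P3=9, P4=1
Total turnaround = 1 + 9 + 9 + 1 = 20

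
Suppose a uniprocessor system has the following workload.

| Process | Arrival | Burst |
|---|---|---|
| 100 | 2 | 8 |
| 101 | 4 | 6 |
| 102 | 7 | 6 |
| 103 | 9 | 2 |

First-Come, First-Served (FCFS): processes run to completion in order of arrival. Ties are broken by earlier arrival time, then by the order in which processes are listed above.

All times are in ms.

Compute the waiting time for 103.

13

Timeline: | idle 0-2 | 100 2-10 | 101 10-16 | 102 16-22 | 103 22-24 |
Completion: 100=10  101=16  102=22  103=24
Turnaround (C−A): 100=8  101=12  102=15  103=15
Waiting(103) = turnaround − burst = 15 − 2 = 13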